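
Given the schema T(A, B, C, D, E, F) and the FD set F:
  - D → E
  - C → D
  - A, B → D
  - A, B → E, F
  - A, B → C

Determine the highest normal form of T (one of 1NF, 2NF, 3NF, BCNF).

2NF

Candidate key: {A, B}. Prime attributes: {A, B}.
D → E: {D}⁺ = {D, E}, which is not all of the attributes, so the left side is not a superkey — BCNF is violated.
D → E has non-prime {E} on the right and a non-superkey on the left, so 3NF fails.
Checking every proper subset of each key, none determines a non-prime attribute — 2NF is satisfied.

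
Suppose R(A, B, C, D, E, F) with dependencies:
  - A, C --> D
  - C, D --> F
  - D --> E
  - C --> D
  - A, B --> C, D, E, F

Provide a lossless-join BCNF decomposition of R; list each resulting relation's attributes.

{A, B, C}; {C, D, F}; {D, E}

Candidate key of the original relation: {A, B}.
In {A, B, C, D, E, F}, {A, C} is not a superkey ({A, C}⁺ restricted to this set is {A, C, D, E, F}), so split on A, C --> D, E, F into {A, C, D, E, F} and {A, B, C}.
In {A, C, D, E, F}, {C, D} is not a superkey ({C, D}⁺ restricted to this set is {C, D, E, F}), so split on C, D --> E, F into {C, D, E, F} and {A, C, D}.
In {C, D, E, F}, {D} is not a superkey ({D}⁺ restricted to this set is {D, E}), so split on D --> E into {D, E} and {C, D, F}.
{D, E} has no BCNF violation.
{C, D, F} has no BCNF violation.
In {A, C, D}, {C} is not a superkey ({C}⁺ restricted to this set is {C, D}), so split on C --> D into {C, D} and {A, C}.
{C, D} has no BCNF violation.
{A, C} has no BCNF violation.
{A, B, C} has no BCNF violation.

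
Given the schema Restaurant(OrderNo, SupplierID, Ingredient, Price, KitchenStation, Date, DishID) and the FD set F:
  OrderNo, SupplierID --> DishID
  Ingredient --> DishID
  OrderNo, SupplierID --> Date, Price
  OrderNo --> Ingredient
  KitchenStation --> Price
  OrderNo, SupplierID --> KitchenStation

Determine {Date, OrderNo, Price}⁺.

{Date, DishID, Ingredient, OrderNo, Price}

Start with {Date, OrderNo, Price}.
OrderNo --> Ingredient applies; add {Ingredient} → now {Date, Ingredient, OrderNo, Price}.
Ingredient --> DishID applies; add {DishID} → now {Date, DishID, Ingredient, OrderNo, Price}.
No further FD applies.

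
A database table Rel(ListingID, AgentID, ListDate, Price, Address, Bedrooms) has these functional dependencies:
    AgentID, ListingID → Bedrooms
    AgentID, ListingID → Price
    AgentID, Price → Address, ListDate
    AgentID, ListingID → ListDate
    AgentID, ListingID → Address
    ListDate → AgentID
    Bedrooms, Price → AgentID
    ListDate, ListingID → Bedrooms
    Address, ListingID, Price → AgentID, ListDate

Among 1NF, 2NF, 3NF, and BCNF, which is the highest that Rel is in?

Candidate keys: {Address, ListingID, Price}, {AgentID, ListingID}, {Bedrooms, ListingID, Price}, {ListDate, ListingID}. Prime attributes: {Address, AgentID, Bedrooms, ListDate, ListingID, Price}.
For AgentID, Price → Address, ListDate we have {AgentID, Price}⁺ = {Address, AgentID, ListDate, Price}; {AgentID, Price} is not a superkey, so BCNF fails.
But every attribute on its right side ({Address, ListDate}) is prime, and the same holds for every other non-superkey FD, so 3NF still holds.

3NF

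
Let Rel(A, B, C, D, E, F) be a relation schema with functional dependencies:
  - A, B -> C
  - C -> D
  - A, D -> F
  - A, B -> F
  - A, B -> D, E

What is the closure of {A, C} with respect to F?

Start with {A, C}.
C -> D applies; add {D} → now {A, C, D}.
A, D -> F applies; add {F} → now {A, C, D, F}.
No further FD applies.

{A, C, D, F}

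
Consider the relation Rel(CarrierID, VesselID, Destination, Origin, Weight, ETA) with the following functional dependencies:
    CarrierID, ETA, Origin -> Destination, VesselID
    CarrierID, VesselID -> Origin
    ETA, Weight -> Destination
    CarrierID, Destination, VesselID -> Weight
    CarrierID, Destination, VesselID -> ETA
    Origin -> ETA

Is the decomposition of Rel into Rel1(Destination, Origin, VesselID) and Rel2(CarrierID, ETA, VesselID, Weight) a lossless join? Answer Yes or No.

Common attributes: {VesselID}; their closure is {VesselID}.
The closure covers neither Rel1 nor Rel2 entirely; the join is not lossless.

No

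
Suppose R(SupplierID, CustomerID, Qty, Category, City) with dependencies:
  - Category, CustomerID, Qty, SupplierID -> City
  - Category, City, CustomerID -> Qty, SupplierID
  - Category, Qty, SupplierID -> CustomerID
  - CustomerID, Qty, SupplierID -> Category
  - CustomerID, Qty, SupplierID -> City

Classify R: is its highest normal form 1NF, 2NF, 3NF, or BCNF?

BCNF

Candidate keys: {Category, City, CustomerID}, {Category, Qty, SupplierID}, {CustomerID, Qty, SupplierID}. Prime attributes: {Category, City, CustomerID, Qty, SupplierID}.
The left-hand side of every FD is a superkey, so BCNF is satisfied.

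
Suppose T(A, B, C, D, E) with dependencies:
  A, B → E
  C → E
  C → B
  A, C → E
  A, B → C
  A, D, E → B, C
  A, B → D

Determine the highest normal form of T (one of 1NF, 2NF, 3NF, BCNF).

3NF

Candidate keys: {A, B}, {A, C}, {A, D, E}. Prime attributes: {A, B, C, D, E}.
C → E: {C}⁺ = {B, C, E}, which is not all of the attributes, so the left side is not a superkey — BCNF is violated.
Since {E} ⊆ prime attributes and every other non-superkey FD also has a prime right side, the schema is in 3NF.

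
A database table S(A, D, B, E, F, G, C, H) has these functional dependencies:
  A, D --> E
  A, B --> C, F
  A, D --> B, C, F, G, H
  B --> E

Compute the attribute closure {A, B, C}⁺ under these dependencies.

{A, B, C, E, F}

Start with {A, B, C}.
A, B --> C, F applies; add {F} → now {A, B, C, F}.
B --> E applies; add {E} → now {A, B, C, E, F}.
No further FD applies.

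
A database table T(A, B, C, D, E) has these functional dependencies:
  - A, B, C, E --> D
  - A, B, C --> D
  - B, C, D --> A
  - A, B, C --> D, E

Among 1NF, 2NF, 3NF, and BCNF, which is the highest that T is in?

BCNF

Candidate keys: {A, B, C}, {B, C, D}. Prime attributes: {A, B, C, D}.
The left-hand side of every FD is a superkey, so BCNF is satisfied.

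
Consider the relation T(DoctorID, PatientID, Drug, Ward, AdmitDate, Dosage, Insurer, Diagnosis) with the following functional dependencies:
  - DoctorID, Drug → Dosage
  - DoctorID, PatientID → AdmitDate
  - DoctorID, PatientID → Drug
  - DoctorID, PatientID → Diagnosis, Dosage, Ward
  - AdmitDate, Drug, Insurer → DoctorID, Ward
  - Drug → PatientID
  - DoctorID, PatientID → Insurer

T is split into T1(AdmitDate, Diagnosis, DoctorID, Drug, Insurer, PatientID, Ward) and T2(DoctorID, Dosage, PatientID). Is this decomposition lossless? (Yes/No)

The shared attributes are {DoctorID, PatientID} and {DoctorID, PatientID}⁺ = {AdmitDate, Diagnosis, DoctorID, Dosage, Drug, Insurer, PatientID, Ward}.
This includes all of T1, so the common attributes are a superkey of T1 — the join is lossless.

Yes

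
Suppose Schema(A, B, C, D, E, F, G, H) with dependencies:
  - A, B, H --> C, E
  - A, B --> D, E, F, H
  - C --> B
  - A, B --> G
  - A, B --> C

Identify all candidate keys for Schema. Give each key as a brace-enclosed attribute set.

{A, B}, {A, C}

Attributes never on any right-hand side: {A} — every candidate key must contain it.
Closure of {A, B} is {A, B, C, D, E, F, G, H}, the whole schema; {A, B} is a candidate key.
Closure of {A, C} is {A, B, C, D, E, F, G, H}, the whole schema; {A, C} is a candidate key.
These are minimal and exhaustive — every other superkey contains one of them.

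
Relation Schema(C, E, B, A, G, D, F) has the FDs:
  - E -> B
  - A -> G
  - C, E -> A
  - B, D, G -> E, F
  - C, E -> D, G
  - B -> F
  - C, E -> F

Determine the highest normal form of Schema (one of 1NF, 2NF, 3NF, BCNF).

1NF

Candidate keys: {A, B, C, D}, {B, C, D, G}, {C, E}. Prime attributes: {A, B, C, D, E, G}.
E -> B: {E}⁺ = {B, E, F}, which is not all of the attributes, so the left side is not a superkey — BCNF is violated.
Because {F} is non-prime and the left side of B, D, G -> E, F is not a superkey, the relation is not in 3NF.
Since {E} ⊂ {C, E} and {E}⁺ ⊇ {F} with {F} non-prime, there is a partial dependency; 2NF fails.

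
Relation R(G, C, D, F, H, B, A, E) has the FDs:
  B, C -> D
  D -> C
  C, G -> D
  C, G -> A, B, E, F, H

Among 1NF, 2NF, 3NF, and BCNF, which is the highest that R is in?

Candidate keys: {C, G}, {D, G}. Prime attributes: {C, D, G}.
B, C -> D: {B, C}⁺ = {B, C, D}, which is not all of the attributes, so the left side is not a superkey — BCNF is violated.
Its right-hand attributes {D} are all prime, as are those of every other non-superkey FD — the relation is in 3NF.

3NF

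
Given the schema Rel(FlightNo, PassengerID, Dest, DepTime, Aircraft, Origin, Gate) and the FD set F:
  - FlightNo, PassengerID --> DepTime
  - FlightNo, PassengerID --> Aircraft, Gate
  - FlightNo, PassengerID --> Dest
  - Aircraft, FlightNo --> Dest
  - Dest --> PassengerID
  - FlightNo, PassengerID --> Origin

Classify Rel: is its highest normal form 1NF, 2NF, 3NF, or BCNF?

3NF

Candidate keys: {Aircraft, FlightNo}, {Dest, FlightNo}, {FlightNo, PassengerID}. Prime attributes: {Aircraft, Dest, FlightNo, PassengerID}.
For Dest --> PassengerID we have {Dest}⁺ = {Dest, PassengerID}; {Dest} is not a superkey, so BCNF fails.
Since {PassengerID} ⊆ prime attributes and every other non-superkey FD also has a prime right side, the schema is in 3NF.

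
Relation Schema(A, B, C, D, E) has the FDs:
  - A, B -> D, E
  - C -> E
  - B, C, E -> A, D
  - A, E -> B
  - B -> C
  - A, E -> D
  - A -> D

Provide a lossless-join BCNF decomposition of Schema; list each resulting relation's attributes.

{A, B, C}; {A, D}; {C, E}

Candidate keys of the original relation: {A, C}, {A, E}, {B}.
In {A, B, C, D, E}, {C} is not a superkey ({C}⁺ restricted to this set is {C, E}), so split on C -> E into {C, E} and {A, B, C, D}.
{C, E} is in BCNF.
In {A, B, C, D}, {A} is not a superkey ({A}⁺ restricted to this set is {A, D}), so split on A -> D into {A, D} and {A, B, C}.
{A, D} is in BCNF.
{A, B, C} is in BCNF.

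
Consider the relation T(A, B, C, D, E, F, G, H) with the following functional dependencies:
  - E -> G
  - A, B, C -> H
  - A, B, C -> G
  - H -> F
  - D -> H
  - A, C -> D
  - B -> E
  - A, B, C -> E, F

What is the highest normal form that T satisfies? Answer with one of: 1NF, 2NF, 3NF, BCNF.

1NF

Candidate key: {A, B, C}. Prime attributes: {A, B, C}.
For E -> G we have {E}⁺ = {E, G}; {E} is not a superkey, so BCNF fails.
E -> G has non-prime {G} on the right and a non-superkey on the left, so 3NF fails.
Since {B} ⊂ {A, B, C} and {B}⁺ ⊇ {E, G} with {E, G} non-prime, there is a partial dependency; 2NF fails.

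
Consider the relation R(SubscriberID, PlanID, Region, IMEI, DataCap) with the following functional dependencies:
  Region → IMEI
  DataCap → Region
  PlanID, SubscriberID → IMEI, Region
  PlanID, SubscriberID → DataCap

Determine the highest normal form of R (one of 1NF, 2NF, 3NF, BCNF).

Candidate key: {PlanID, SubscriberID}. Prime attributes: {PlanID, SubscriberID}.
Region → IMEI breaks BCNF: {Region}⁺ = {IMEI, Region}, so {Region} is not a superkey.
Region → IMEI determines the non-prime attribute {IMEI} from a non-superkey — 3NF is violated.
No proper subset of a key has a non-prime attribute in its closure, so there is no partial dependency; 2NF holds.

2NF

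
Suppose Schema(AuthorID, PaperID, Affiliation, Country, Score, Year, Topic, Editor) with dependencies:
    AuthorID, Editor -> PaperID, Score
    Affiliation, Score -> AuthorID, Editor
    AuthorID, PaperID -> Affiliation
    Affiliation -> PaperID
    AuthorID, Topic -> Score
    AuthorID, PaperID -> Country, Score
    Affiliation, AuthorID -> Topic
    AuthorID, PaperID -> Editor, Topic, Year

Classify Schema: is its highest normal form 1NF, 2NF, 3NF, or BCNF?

Candidate keys: {Affiliation, AuthorID}, {Affiliation, Score}, {AuthorID, Editor}, {AuthorID, PaperID}. Prime attributes: {Affiliation, AuthorID, Editor, PaperID, Score}.
Affiliation -> PaperID: {Affiliation}⁺ = {Affiliation, PaperID}, which is not all of the attributes, so the left side is not a superkey — BCNF is violated.
Its right-hand attributes {PaperID} are all prime, as are those of every other non-superkey FD — the relation is in 3NF.

3NF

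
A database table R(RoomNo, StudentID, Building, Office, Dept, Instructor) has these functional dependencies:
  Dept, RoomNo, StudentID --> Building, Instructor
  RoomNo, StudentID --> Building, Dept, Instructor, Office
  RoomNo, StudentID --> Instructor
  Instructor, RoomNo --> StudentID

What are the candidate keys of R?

{Instructor, RoomNo}, {RoomNo, StudentID}

No FD produces {RoomNo}, so it must be in every candidate key.
Closure of {Instructor, RoomNo} is {Building, Dept, Instructor, Office, RoomNo, StudentID}, the whole schema; {Instructor, RoomNo} is a candidate key.
Closure of {RoomNo, StudentID} is {Building, Dept, Instructor, Office, RoomNo, StudentID}, the whole schema; {RoomNo, StudentID} is a candidate key.
Any other superkey properly contains one of these, so there are no further candidate keys.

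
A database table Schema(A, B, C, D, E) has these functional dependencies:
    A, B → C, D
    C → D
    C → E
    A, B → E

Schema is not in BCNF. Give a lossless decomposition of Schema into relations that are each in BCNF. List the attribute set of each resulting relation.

Candidate key of the original relation: {A, B}.
In {A, B, C, D, E}, {C} is not a superkey ({C}⁺ restricted to this set is {C, D, E}), so split on C → D, E into {C, D, E} and {A, B, C}.
{C, D, E} has no BCNF violation.
{A, B, C} has no BCNF violation.

{A, B, C}; {C, D, E}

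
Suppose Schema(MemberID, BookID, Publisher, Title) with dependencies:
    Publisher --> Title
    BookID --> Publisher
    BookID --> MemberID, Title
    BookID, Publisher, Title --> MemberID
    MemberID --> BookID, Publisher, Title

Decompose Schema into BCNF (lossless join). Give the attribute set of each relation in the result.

Candidate keys of the original relation: {BookID}, {MemberID}.
{BookID, MemberID, Publisher, Title}: {Publisher} determines {Publisher, Title} here but is not a superkey — split on Publisher --> Title, giving {Publisher, Title} and {BookID, MemberID, Publisher}.
{Publisher, Title} has no BCNF violation.
{BookID, MemberID, Publisher} has no BCNF violation.

{BookID, MemberID, Publisher}; {Publisher, Title}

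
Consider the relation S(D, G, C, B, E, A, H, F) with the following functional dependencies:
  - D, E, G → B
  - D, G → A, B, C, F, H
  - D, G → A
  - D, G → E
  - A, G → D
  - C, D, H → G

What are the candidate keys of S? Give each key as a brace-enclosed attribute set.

{A, G}⁺ = {A, B, C, D, E, F, G, H} — all of the relation — so {A, G} is a candidate key.
{D, G}⁺ = {A, B, C, D, E, F, G, H} — all of the relation — so {D, G} is a candidate key.
{C, D, H}⁺ = {A, B, C, D, E, F, G, H} — all of the relation — so {C, D, H} is a candidate key.
Any other superkey properly contains one of these, so there are no further candidate keys.

{A, G}, {C, D, H}, {D, G}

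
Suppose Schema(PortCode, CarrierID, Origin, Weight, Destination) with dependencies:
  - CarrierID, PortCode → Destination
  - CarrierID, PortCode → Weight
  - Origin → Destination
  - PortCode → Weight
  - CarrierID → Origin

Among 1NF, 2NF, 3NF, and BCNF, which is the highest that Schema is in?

Candidate key: {CarrierID, PortCode}. Prime attributes: {CarrierID, PortCode}.
Origin → Destination breaks BCNF: {Origin}⁺ = {Destination, Origin}, so {Origin} is not a superkey.
Origin → Destination determines the non-prime attribute {Destination} from a non-superkey — 3NF is violated.
Since {CarrierID} ⊂ {CarrierID, PortCode} and {CarrierID}⁺ ⊇ {Destination, Origin} with {Destination, Origin} non-prime, there is a partial dependency; 2NF fails.

1NF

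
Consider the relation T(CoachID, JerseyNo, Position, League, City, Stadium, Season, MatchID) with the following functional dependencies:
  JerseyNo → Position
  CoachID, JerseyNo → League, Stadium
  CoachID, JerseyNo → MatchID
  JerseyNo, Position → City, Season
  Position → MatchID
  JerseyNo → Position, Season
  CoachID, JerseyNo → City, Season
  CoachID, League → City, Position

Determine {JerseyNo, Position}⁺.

{City, JerseyNo, MatchID, Position, Season}

Start with {JerseyNo, Position}.
JerseyNo, Position → City, Season applies; add {City, Season} → now {City, JerseyNo, Position, Season}.
Position → MatchID applies; add {MatchID} → now {City, JerseyNo, MatchID, Position, Season}.
No further FD applies.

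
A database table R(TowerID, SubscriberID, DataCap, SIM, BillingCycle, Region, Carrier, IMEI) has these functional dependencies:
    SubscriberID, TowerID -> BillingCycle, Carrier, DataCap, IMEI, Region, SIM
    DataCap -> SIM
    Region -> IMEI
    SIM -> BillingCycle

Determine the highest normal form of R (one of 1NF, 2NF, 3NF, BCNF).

Candidate key: {SubscriberID, TowerID}. Prime attributes: {SubscriberID, TowerID}.
DataCap -> SIM: {DataCap}⁺ = {BillingCycle, DataCap, SIM}, which is not all of the attributes, so the left side is not a superkey — BCNF is violated.
DataCap -> SIM has non-prime {SIM} on the right and a non-superkey on the left, so 3NF fails.
Checking every proper subset of each key, none determines a non-prime attribute — 2NF is satisfied.

2NF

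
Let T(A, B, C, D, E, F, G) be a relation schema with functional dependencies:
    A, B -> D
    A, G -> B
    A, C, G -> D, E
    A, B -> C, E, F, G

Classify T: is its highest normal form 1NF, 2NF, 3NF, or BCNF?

Candidate keys: {A, B}, {A, G}. Prime attributes: {A, B, G}.
Every FD has a superkey on the left, so the relation is in BCNF.

BCNF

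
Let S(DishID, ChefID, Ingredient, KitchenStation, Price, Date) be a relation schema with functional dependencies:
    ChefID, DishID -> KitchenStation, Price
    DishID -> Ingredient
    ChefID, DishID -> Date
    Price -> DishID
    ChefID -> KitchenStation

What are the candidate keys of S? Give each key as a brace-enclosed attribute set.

{ChefID} never appears on the right of any FD, so every key must include it.
{ChefID, DishID}⁺ = {ChefID, Date, DishID, Ingredient, KitchenStation, Price}, which is every attribute, so {ChefID, DishID} is a candidate key.
{ChefID, Price}⁺ = {ChefID, Date, DishID, Ingredient, KitchenStation, Price}, which is every attribute, so {ChefID, Price} is a candidate key.
No proper subset of any of these is a key, and no other minimal superkey exists.

{ChefID, DishID}, {ChefID, Price}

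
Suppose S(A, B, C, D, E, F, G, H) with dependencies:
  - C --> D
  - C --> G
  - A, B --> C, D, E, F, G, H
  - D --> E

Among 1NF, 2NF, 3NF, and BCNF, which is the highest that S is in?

Candidate key: {A, B}. Prime attributes: {A, B}.
C --> D breaks BCNF: {C}⁺ = {C, D, E, G}, so {C} is not a superkey.
C --> D has non-prime {D} on the right and a non-superkey on the left, so 3NF fails.
Checking every proper subset of each key, none determines a non-prime attribute — 2NF is satisfied.

2NF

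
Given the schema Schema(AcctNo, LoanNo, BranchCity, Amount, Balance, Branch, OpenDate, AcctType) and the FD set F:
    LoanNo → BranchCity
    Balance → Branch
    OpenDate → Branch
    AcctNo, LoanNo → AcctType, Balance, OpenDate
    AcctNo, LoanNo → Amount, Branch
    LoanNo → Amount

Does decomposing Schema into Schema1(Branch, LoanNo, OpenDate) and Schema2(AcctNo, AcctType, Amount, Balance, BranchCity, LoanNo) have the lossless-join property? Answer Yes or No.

Schema1 ∩ Schema2 = {LoanNo}; its closure under F is {Amount, BranchCity, LoanNo}.
Neither Schema1 nor Schema2 is contained in that closure, so the decomposition is lossy.

No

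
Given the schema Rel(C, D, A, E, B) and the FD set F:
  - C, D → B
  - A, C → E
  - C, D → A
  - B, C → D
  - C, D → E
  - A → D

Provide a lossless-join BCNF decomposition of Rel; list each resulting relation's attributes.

{A, B, C, E}; {A, D}

Candidate keys of the original relation: {A, C}, {B, C}, {C, D}.
In {A, B, C, D, E}, {A} is not a superkey ({A}⁺ restricted to this set is {A, D}), so split on A → D into {A, D} and {A, B, C, E}.
{A, D} has no BCNF violation.
{A, B, C, E} has no BCNF violation.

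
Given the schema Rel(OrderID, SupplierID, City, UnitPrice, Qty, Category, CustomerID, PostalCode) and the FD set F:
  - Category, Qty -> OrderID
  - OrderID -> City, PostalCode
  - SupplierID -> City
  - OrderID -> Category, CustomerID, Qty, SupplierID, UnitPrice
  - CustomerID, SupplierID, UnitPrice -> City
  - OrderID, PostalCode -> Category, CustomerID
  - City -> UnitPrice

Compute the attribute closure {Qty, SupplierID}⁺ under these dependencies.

{City, Qty, SupplierID, UnitPrice}

Start with {Qty, SupplierID}.
SupplierID -> City applies; add {City} → now {City, Qty, SupplierID}.
City -> UnitPrice applies; add {UnitPrice} → now {City, Qty, SupplierID, UnitPrice}.
No further FD applies.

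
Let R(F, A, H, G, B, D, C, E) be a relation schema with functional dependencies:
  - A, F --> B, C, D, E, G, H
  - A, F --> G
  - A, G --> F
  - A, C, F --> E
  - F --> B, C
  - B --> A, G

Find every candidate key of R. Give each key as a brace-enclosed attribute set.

{B}⁺ = {A, B, C, D, E, F, G, H}, which is every attribute, so {B} is a candidate key.
{F}⁺ = {A, B, C, D, E, F, G, H}, which is every attribute, so {F} is a candidate key.
{A, G}⁺ = {A, B, C, D, E, F, G, H}, which is every attribute, so {A, G} is a candidate key.
These are minimal and exhaustive — every other superkey contains one of them.

{A, G}, {B}, {F}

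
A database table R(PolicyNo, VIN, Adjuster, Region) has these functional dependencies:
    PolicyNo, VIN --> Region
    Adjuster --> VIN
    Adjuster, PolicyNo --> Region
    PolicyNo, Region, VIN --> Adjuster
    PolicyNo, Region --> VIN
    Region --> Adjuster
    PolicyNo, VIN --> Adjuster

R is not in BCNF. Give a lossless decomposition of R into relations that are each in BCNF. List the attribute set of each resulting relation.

Candidate keys of the original relation: {Adjuster, PolicyNo}, {PolicyNo, Region}, {PolicyNo, VIN}.
{Adjuster, PolicyNo, Region, VIN}: {Adjuster} determines {Adjuster, VIN} here but is not a superkey — split on Adjuster --> VIN, giving {Adjuster, VIN} and {Adjuster, PolicyNo, Region}.
{Adjuster, VIN} is in BCNF.
{Adjuster, PolicyNo, Region}: {Region} determines {Adjuster, Region} here but is not a superkey — split on Region --> Adjuster, giving {Adjuster, Region} and {PolicyNo, Region}.
{Adjuster, Region} is in BCNF.
{PolicyNo, Region} is in BCNF.

{Adjuster, Region}; {Adjuster, VIN}; {PolicyNo, Region}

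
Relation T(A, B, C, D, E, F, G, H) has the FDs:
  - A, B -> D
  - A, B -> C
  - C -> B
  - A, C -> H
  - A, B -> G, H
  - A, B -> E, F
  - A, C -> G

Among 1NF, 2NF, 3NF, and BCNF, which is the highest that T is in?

Candidate keys: {A, B}, {A, C}. Prime attributes: {A, B, C}.
C -> B breaks BCNF: {C}⁺ = {B, C}, so {C} is not a superkey.
Its right-hand attributes {B} are all prime, as are those of every other non-superkey FD — the relation is in 3NF.

3NF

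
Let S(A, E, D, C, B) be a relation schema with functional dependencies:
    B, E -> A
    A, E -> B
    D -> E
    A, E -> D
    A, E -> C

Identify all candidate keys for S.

{A, D}⁺ = {A, B, C, D, E} — all of the relation — so {A, D} is a candidate key.
{A, E}⁺ = {A, B, C, D, E} — all of the relation — so {A, E} is a candidate key.
{B, D}⁺ = {A, B, C, D, E} — all of the relation — so {B, D} is a candidate key.
{B, E}⁺ = {A, B, C, D, E} — all of the relation — so {B, E} is a candidate key.
No proper subset of any of these is a key, and no other minimal superkey exists.

{A, D}, {A, E}, {B, D}, {B, E}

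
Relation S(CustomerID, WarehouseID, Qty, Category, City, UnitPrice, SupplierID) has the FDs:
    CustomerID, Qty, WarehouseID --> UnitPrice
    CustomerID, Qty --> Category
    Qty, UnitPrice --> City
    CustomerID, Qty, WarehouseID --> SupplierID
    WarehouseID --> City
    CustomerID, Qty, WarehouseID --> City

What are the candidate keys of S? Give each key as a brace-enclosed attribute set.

{CustomerID, Qty, WarehouseID} never appear on the right of any FD, so every key must include all of them.
{CustomerID, Qty, WarehouseID}⁺ = {Category, City, CustomerID, Qty, SupplierID, UnitPrice, WarehouseID}, which is every attribute, so {CustomerID, Qty, WarehouseID} is a candidate key.
Every other attribute set either contains this one or has a smaller closure.

{CustomerID, Qty, WarehouseID}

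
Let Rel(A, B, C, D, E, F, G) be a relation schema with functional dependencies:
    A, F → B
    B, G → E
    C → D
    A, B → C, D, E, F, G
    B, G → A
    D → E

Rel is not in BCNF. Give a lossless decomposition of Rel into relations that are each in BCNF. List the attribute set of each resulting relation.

Candidate keys of the original relation: {A, B}, {A, F}, {B, G}.
Within {A, B, C, D, E, F, G}: {C}⁺ ∩ {A, B, C, D, E, F, G} = {C, D, E}, not the whole set, so C → D, E violates BCNF; decompose into {C, D, E} and {A, B, C, F, G}.
Within {C, D, E}: {D}⁺ ∩ {C, D, E} = {D, E}, not the whole set, so D → E violates BCNF; decompose into {D, E} and {C, D}.
{D, E}: every determinant is a superkey — BCNF.
{C, D}: every determinant is a superkey — BCNF.
{A, B, C, F, G}: every determinant is a superkey — BCNF.

{A, B, C, F, G}; {C, D}; {D, E}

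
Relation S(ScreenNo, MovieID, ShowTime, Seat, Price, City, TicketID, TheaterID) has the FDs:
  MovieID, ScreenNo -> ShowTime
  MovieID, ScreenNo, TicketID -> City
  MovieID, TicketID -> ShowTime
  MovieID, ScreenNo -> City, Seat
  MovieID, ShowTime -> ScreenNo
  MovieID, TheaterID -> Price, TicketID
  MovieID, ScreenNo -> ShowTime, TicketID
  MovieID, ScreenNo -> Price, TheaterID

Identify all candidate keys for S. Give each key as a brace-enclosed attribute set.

{MovieID} never appears on the right of any FD, so every key must include it.
{MovieID, ScreenNo} is a candidate key since {MovieID, ScreenNo}⁺ = {City, MovieID, Price, ScreenNo, Seat, ShowTime, TheaterID, TicketID} covers every attribute.
{MovieID, ShowTime} is a candidate key since {MovieID, ShowTime}⁺ = {City, MovieID, Price, ScreenNo, Seat, ShowTime, TheaterID, TicketID} covers every attribute.
{MovieID, TheaterID} is a candidate key since {MovieID, TheaterID}⁺ = {City, MovieID, Price, ScreenNo, Seat, ShowTime, TheaterID, TicketID} covers every attribute.
{MovieID, TicketID} is a candidate key since {MovieID, TicketID}⁺ = {City, MovieID, Price, ScreenNo, Seat, ShowTime, TheaterID, TicketID} covers every attribute.
These are minimal and exhaustive — every other superkey contains one of them.

{MovieID, ScreenNo}, {MovieID, ShowTime}, {MovieID, TheaterID}, {MovieID, TicketID}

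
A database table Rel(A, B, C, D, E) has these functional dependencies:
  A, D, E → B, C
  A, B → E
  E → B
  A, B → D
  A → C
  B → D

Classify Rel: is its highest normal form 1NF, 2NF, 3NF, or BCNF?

Candidate keys: {A, B}, {A, E}. Prime attributes: {A, B, E}.
E → B breaks BCNF: {E}⁺ = {B, D, E}, so {E} is not a superkey.
A → C determines the non-prime attribute {C} from a non-superkey — 3NF is violated.
{A} is a proper subset of the key {A, B}, and {A}⁺ contains the non-prime attribute {C} — a partial dependency, so 2NF is violated.

1NF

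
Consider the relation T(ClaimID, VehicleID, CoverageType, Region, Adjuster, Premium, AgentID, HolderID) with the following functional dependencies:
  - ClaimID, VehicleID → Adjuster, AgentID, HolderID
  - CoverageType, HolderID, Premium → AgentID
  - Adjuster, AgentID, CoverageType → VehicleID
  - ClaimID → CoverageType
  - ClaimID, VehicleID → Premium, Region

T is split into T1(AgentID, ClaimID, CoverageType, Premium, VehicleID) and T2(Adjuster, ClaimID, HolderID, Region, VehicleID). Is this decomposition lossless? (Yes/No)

Yes

The shared attributes are {ClaimID, VehicleID} and {ClaimID, VehicleID}⁺ = {Adjuster, AgentID, ClaimID, CoverageType, HolderID, Premium, Region, VehicleID}.
This includes all of T1, so the common attributes are a superkey of T1 — the join is lossless.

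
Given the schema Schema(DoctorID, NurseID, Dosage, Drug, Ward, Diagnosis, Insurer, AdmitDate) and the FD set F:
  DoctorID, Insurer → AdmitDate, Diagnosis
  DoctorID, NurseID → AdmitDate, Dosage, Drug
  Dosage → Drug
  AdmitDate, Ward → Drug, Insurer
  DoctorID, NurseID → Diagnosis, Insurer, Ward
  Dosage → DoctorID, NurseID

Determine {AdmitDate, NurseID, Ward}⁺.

{AdmitDate, Drug, Insurer, NurseID, Ward}

Start with {AdmitDate, NurseID, Ward}.
AdmitDate, Ward → Drug, Insurer applies; add {Drug, Insurer} → now {AdmitDate, Drug, Insurer, NurseID, Ward}.
No further FD applies.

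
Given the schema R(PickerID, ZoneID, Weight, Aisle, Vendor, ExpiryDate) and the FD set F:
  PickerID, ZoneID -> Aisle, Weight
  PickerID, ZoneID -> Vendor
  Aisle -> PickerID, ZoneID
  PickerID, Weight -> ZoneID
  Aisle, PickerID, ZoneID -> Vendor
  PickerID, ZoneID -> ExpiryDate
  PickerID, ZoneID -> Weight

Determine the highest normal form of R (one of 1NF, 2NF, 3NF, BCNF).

Candidate keys: {Aisle}, {PickerID, Weight}, {PickerID, ZoneID}. Prime attributes: {Aisle, PickerID, Weight, ZoneID}.
The left-hand side of every FD is a superkey, so BCNF is satisfied.

BCNF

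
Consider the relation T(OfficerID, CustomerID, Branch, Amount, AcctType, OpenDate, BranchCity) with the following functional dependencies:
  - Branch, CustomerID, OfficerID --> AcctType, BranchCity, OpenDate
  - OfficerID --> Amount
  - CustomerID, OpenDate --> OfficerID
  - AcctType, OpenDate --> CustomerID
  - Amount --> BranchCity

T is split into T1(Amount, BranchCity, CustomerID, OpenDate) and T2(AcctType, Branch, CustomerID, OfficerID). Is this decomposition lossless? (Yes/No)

No

The shared attributes are {CustomerID} and {CustomerID}⁺ = {CustomerID}.
The closure covers neither T1 nor T2 entirely; the join is not lossless.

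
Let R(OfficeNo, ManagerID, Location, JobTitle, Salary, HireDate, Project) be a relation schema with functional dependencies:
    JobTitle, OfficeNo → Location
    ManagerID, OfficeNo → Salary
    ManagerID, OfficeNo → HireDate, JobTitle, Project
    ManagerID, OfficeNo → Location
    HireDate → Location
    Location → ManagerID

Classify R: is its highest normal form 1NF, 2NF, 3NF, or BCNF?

3NF

Candidate keys: {HireDate, OfficeNo}, {JobTitle, OfficeNo}, {Location, OfficeNo}, {ManagerID, OfficeNo}. Prime attributes: {HireDate, JobTitle, Location, ManagerID, OfficeNo}.
HireDate → Location breaks BCNF: {HireDate}⁺ = {HireDate, Location, ManagerID}, so {HireDate} is not a superkey.
Since {Location} ⊆ prime attributes and every other non-superkey FD also has a prime right side, the schema is in 3NF.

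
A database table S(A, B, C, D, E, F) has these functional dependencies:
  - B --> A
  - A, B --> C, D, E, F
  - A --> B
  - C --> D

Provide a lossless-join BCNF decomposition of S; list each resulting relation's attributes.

Candidate keys of the original relation: {A}, {B}.
In {A, B, C, D, E, F}, {C} is not a superkey ({C}⁺ restricted to this set is {C, D}), so split on C --> D into {C, D} and {A, B, C, E, F}.
{C, D} has no BCNF violation.
{A, B, C, E, F} has no BCNF violation.

{A, B, C, E, F}; {C, D}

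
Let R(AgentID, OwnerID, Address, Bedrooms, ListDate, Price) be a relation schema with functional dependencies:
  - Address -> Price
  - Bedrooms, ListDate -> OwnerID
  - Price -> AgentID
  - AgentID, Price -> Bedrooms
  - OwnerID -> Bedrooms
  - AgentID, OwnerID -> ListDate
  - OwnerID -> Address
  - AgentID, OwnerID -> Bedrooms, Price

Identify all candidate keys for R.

{Address, ListDate}, {Bedrooms, ListDate}, {ListDate, Price}, {OwnerID}

{OwnerID} is a candidate key since {OwnerID}⁺ = {Address, AgentID, Bedrooms, ListDate, OwnerID, Price} covers every attribute.
{Address, ListDate} is a candidate key since {Address, ListDate}⁺ = {Address, AgentID, Bedrooms, ListDate, OwnerID, Price} covers every attribute.
{Bedrooms, ListDate} is a candidate key since {Bedrooms, ListDate}⁺ = {Address, AgentID, Bedrooms, ListDate, OwnerID, Price} covers every attribute.
{ListDate, Price} is a candidate key since {ListDate, Price}⁺ = {Address, AgentID, Bedrooms, ListDate, OwnerID, Price} covers every attribute.
No proper subset of any of these is a key, and no other minimal superkey exists.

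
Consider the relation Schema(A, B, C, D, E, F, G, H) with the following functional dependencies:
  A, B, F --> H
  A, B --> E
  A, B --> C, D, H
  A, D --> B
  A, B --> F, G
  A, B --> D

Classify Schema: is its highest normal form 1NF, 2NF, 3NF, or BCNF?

Candidate keys: {A, B}, {A, D}. Prime attributes: {A, B, D}.
Every FD has a superkey on the left, so the relation is in BCNF.

BCNF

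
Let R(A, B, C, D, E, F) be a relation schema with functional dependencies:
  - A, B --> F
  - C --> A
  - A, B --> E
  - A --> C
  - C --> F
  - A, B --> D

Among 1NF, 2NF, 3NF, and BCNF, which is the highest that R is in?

1NF

Candidate keys: {A, B}, {B, C}. Prime attributes: {A, B, C}.
C --> A breaks BCNF: {C}⁺ = {A, C, F}, so {C} is not a superkey.
Because {F} is non-prime and the left side of C --> F is not a superkey, the relation is not in 3NF.
Since {A} ⊂ {A, B} and {A}⁺ ⊇ {F} with {F} non-prime, there is a partial dependency; 2NF fails.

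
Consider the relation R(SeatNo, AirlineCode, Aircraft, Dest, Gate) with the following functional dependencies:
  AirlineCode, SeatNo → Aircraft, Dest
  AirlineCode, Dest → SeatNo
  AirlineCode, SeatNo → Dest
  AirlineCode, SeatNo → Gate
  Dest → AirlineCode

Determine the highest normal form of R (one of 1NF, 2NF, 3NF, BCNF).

BCNF

Candidate keys: {AirlineCode, SeatNo}, {Dest}. Prime attributes: {AirlineCode, Dest, SeatNo}.
The left-hand side of every FD is a superkey, so BCNF is satisfied.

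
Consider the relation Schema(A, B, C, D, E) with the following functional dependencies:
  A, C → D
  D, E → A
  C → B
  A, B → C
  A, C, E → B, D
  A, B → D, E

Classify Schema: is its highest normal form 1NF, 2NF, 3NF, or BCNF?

3NF

Candidate keys: {A, B}, {A, C}, {B, D, E}, {C, D, E}. Prime attributes: {A, B, C, D, E}.
D, E → A: {D, E}⁺ = {A, D, E}, which is not all of the attributes, so the left side is not a superkey — BCNF is violated.
Since {A} ⊆ prime attributes and every other non-superkey FD also has a prime right side, the schema is in 3NF.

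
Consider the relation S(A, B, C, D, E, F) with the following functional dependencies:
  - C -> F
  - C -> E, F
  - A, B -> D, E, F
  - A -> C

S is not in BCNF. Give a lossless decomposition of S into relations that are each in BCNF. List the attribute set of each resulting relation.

{A, B, D}; {A, C}; {C, E, F}

Candidate key of the original relation: {A, B}.
In {A, B, C, D, E, F}, {C} is not a superkey ({C}⁺ restricted to this set is {C, E, F}), so split on C -> E, F into {C, E, F} and {A, B, C, D}.
{C, E, F} is in BCNF.
In {A, B, C, D}, {A} is not a superkey ({A}⁺ restricted to this set is {A, C}), so split on A -> C into {A, C} and {A, B, D}.
{A, C} is in BCNF.
{A, B, D} is in BCNF.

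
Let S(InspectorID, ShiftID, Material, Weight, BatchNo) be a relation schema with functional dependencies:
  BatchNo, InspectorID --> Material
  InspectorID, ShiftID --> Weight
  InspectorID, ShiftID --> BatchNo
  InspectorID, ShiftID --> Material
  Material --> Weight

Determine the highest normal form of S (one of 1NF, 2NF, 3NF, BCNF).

Candidate key: {InspectorID, ShiftID}. Prime attributes: {InspectorID, ShiftID}.
BatchNo, InspectorID --> Material: {BatchNo, InspectorID}⁺ = {BatchNo, InspectorID, Material, Weight}, which is not all of the attributes, so the left side is not a superkey — BCNF is violated.
Because {Material} is non-prime and the left side of BatchNo, InspectorID --> Material is not a superkey, the relation is not in 3NF.
Checking every proper subset of each key, none determines a non-prime attribute — 2NF is satisfied.

2NF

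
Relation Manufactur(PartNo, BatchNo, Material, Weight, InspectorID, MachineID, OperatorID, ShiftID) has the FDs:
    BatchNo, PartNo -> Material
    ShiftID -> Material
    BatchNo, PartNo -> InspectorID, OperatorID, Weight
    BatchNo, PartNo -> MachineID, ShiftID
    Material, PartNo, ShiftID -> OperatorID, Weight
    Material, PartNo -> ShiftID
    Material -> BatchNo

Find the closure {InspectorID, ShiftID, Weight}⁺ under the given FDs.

{BatchNo, InspectorID, Material, ShiftID, Weight}

Start with {InspectorID, ShiftID, Weight}.
ShiftID -> Material applies; add {Material} → now {InspectorID, Material, ShiftID, Weight}.
Material -> BatchNo applies; add {BatchNo} → now {BatchNo, InspectorID, Material, ShiftID, Weight}.
No further FD applies.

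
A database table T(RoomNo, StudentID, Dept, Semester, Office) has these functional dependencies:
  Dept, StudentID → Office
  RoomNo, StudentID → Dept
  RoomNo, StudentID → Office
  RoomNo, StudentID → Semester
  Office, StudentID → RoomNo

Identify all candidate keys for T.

{Dept, StudentID}, {Office, StudentID}, {RoomNo, StudentID}

{StudentID} never appears on the right of any FD, so every key must include it.
{Dept, StudentID}⁺ = {Dept, Office, RoomNo, Semester, StudentID}, which is every attribute, so {Dept, StudentID} is a candidate key.
{Office, StudentID}⁺ = {Dept, Office, RoomNo, Semester, StudentID}, which is every attribute, so {Office, StudentID} is a candidate key.
{RoomNo, StudentID}⁺ = {Dept, Office, RoomNo, Semester, StudentID}, which is every attribute, so {RoomNo, StudentID} is a candidate key.
Any other superkey properly contains one of these, so there are no further candidate keys.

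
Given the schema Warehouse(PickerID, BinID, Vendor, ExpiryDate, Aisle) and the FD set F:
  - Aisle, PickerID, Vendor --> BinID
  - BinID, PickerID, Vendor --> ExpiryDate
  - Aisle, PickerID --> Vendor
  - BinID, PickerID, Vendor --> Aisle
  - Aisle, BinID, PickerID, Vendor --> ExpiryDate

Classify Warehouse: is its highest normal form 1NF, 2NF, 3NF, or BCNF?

Candidate keys: {Aisle, PickerID}, {BinID, PickerID, Vendor}. Prime attributes: {Aisle, BinID, PickerID, Vendor}.
Each dependency's left side is a superkey — BCNF holds.

BCNF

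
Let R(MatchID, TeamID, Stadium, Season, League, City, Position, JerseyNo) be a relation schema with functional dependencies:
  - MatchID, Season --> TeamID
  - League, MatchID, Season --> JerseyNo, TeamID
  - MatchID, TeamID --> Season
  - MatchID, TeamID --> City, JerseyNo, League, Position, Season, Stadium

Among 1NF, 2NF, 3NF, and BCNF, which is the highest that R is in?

BCNF

Candidate keys: {MatchID, Season}, {MatchID, TeamID}. Prime attributes: {MatchID, Season, TeamID}.
Every FD has a superkey on the left, so the relation is in BCNF.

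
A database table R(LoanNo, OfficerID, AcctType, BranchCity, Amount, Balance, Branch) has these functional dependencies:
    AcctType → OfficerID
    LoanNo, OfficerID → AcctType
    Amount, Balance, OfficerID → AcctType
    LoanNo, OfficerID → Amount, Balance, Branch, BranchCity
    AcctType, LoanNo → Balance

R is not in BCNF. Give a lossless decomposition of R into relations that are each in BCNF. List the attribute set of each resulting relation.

Candidate keys of the original relation: {AcctType, LoanNo}, {LoanNo, OfficerID}.
Within {AcctType, Amount, Balance, Branch, BranchCity, LoanNo, OfficerID}: {AcctType}⁺ ∩ {AcctType, Amount, Balance, Branch, BranchCity, LoanNo, OfficerID} = {AcctType, OfficerID}, not the whole set, so AcctType → OfficerID violates BCNF; decompose into {AcctType, OfficerID} and {AcctType, Amount, Balance, Branch, BranchCity, LoanNo}.
{AcctType, OfficerID} is in BCNF.
{AcctType, Amount, Balance, Branch, BranchCity, LoanNo} is in BCNF.

{AcctType, Amount, Balance, Branch, BranchCity, LoanNo}; {AcctType, OfficerID}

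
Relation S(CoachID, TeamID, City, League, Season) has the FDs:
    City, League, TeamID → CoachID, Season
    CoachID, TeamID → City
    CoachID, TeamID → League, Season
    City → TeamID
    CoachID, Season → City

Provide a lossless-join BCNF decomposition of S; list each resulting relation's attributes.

Candidate keys of the original relation: {City, CoachID}, {City, League}, {CoachID, Season}, {CoachID, TeamID}.
{City, CoachID, League, Season, TeamID}: {City} determines {City, TeamID} here but is not a superkey — split on City → TeamID, giving {City, TeamID} and {City, CoachID, League, Season}.
{City, TeamID} has no BCNF violation.
{City, CoachID, League, Season} has no BCNF violation.

{City, CoachID, League, Season}; {City, TeamID}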